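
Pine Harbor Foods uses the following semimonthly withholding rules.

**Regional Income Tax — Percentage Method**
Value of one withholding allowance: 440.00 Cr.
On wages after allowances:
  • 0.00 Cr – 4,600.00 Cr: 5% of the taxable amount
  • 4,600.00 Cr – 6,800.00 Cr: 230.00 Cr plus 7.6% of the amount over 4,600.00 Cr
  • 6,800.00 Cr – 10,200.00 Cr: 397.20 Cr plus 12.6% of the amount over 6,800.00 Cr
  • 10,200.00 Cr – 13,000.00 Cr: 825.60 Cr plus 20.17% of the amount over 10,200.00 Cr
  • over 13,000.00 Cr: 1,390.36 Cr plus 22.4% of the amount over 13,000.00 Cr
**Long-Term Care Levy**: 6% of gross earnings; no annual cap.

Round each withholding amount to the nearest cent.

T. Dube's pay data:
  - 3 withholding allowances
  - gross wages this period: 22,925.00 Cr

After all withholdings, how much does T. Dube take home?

Regional Income Tax: taxable = 22,925.00 Cr − 3×440.00 Cr = 21,605.00 Cr
  1,390.36 Cr + 22.4% × (21,605.00 Cr − 13,000.00 Cr) = 1,390.36 Cr + 22.4% × 8,605.00 Cr = 3,317.88 Cr
Long-Term Care Levy: 6% × 22,925.00 Cr = 1,375.50 Cr
Total withheld: 3,317.88 Cr + 1,375.50 Cr = 4,693.38 Cr
Net pay: 22,925.00 Cr − 4,693.38 Cr = 18,231.62 Cr

18,231.62 Cr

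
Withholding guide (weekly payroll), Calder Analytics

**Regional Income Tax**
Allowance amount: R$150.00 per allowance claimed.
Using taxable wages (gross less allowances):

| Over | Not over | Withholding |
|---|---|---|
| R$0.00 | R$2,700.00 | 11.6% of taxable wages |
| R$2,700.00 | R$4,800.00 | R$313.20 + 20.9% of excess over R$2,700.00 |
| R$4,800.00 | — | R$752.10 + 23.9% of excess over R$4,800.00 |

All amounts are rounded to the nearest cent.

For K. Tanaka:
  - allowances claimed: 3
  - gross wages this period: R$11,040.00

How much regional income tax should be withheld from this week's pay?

R$2,135.91

Regional Income Tax: taxable = R$11,040.00 − 3×R$150.00 = R$10,590.00
  R$752.10 + 23.9% × (R$10,590.00 − R$4,800.00) = R$752.10 + 23.9% × R$5,790.00 = R$2,135.91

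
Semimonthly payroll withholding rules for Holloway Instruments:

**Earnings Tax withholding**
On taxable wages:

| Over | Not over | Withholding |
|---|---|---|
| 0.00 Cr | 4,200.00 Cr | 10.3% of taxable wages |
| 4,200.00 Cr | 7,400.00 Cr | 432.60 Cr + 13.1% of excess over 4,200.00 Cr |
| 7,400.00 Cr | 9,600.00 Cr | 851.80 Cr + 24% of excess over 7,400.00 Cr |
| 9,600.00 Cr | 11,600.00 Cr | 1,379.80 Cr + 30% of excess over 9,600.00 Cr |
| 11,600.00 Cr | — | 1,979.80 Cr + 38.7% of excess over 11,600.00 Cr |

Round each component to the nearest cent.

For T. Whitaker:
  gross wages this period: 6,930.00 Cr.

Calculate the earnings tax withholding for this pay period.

Earnings Tax: taxable = 6,930.00 Cr
  432.60 Cr + 13.1% × (6,930.00 Cr − 4,200.00 Cr) = 432.60 Cr + 13.1% × 2,730.00 Cr = 790.23 Cr

790.23 Cr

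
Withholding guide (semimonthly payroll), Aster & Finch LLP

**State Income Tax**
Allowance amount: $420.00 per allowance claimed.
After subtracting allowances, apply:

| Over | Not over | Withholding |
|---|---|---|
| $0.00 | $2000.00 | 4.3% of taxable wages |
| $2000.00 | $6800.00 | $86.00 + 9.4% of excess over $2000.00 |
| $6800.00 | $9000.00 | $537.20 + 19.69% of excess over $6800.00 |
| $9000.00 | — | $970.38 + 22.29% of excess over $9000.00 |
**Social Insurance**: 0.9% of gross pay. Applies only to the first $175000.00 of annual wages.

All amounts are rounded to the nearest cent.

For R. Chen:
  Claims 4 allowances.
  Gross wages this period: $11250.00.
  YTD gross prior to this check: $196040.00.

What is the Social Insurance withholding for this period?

Social Insurance: YTD $196040.00 ≥ cap $175000.00 → $0.00

$0.00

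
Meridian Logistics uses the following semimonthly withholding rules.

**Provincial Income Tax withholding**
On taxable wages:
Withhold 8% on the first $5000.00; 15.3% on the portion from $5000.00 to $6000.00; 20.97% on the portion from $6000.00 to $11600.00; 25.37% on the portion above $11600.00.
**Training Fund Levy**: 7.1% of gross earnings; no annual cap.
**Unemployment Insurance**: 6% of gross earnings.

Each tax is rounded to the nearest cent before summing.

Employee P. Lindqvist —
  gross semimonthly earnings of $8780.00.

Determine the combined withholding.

$2286.15

Provincial Income Tax: taxable = $8780.00
  $553.00 + 20.97% × ($8780.00 − $6000.00) = $553.00 + 20.97% × $2780.00 = $1135.97
Training Fund Levy: 7.1% × $8780.00 = $623.38
Unemployment Insurance: 6% × $8780.00 = $526.80
Total: $1135.97 + $623.38 + $526.80 = $2286.15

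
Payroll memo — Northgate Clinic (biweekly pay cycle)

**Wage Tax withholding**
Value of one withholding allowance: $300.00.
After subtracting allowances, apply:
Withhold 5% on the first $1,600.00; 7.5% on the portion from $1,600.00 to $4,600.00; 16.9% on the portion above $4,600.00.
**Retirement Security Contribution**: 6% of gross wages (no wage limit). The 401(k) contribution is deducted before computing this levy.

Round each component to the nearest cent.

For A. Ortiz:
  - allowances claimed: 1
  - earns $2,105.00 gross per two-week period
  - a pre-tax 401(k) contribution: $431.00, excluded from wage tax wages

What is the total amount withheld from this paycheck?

Wage Tax: taxable = $2,105.00 − $431.00 − 1×$300.00 = $1,374.00
  5% × $1,374.00 = $68.70
Retirement Security Contribution: 6% × $1,674.00 = $100.44
Total: $68.70 + $100.44 = $169.14

$169.14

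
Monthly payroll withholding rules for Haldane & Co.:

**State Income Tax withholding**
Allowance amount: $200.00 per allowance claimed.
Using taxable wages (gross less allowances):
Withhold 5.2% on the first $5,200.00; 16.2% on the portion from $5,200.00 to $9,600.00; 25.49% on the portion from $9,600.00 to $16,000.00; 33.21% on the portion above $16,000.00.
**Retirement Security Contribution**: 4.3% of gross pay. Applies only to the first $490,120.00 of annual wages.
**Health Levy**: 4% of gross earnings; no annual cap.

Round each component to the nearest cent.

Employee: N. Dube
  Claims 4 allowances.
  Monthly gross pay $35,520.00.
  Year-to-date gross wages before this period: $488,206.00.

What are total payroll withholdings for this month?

State Income Tax: taxable = $35,520.00 − 4×$200.00 = $34,720.00
  $2,614.56 + 33.21% × ($34,720.00 − $16,000.00) = $2,614.56 + 33.21% × $18,720.00 = $8,831.47
Retirement Security Contribution: cap $490,120.00 − YTD $488,206.00 = $1,914.00 subject; 4.3% × $1,914.00 = $82.30
Health Levy: 4% × $35,520.00 = $1,420.80
Total: $8,831.47 + $82.30 + $1,420.80 = $10,334.57

$10,334.57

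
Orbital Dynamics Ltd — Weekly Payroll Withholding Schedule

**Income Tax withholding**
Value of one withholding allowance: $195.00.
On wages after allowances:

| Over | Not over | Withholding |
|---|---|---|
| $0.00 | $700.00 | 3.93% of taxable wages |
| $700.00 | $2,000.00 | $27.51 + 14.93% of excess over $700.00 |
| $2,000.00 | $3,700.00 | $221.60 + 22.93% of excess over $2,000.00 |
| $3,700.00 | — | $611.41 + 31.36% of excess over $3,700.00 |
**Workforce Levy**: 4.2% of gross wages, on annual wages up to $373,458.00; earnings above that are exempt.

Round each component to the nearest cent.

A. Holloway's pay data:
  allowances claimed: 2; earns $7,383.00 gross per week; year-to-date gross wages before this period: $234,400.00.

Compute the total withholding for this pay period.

Income Tax: taxable = $7,383.00 − 2×$195.00 = $6,993.00
  $611.41 + 31.36% × ($6,993.00 − $3,700.00) = $611.41 + 31.36% × $3,293.00 = $1,644.09
Workforce Levy: 4.2% × $7,383.00 = $310.09
Total: $1,644.09 + $310.09 = $1,954.18

$1,954.18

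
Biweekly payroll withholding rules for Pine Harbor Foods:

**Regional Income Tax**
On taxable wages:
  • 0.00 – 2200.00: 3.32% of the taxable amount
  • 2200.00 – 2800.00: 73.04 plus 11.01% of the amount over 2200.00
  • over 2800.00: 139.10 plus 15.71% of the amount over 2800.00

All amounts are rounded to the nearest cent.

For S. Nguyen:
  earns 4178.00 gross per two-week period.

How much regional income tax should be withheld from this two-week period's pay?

Regional Income Tax: taxable = 4178.00
  139.10 + 15.71% × (4178.00 − 2800.00) = 139.10 + 15.71% × 1378.00 = 355.58

355.58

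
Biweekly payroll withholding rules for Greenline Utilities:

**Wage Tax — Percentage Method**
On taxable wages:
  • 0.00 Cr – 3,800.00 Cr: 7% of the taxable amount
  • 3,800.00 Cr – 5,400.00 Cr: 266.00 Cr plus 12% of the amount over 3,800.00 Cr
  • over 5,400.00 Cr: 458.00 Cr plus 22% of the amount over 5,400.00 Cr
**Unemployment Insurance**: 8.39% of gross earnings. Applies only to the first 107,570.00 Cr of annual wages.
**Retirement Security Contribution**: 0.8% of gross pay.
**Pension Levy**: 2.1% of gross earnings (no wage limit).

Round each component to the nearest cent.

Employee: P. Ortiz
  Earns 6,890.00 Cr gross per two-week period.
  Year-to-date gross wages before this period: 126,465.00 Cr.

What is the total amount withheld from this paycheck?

985.61 Cr

Wage Tax: taxable = 6,890.00 Cr
  458.00 Cr + 22% × (6,890.00 Cr − 5,400.00 Cr) = 458.00 Cr + 22% × 1,490.00 Cr = 785.80 Cr
Unemployment Insurance: YTD 126,465.00 Cr ≥ cap 107,570.00 Cr → 0.00 Cr
Retirement Security Contribution: 0.8% × 6,890.00 Cr = 55.12 Cr
Pension Levy: 2.1% × 6,890.00 Cr = 144.69 Cr
Total: 785.80 Cr + 0.00 Cr + 55.12 Cr + 144.69 Cr = 985.61 Cr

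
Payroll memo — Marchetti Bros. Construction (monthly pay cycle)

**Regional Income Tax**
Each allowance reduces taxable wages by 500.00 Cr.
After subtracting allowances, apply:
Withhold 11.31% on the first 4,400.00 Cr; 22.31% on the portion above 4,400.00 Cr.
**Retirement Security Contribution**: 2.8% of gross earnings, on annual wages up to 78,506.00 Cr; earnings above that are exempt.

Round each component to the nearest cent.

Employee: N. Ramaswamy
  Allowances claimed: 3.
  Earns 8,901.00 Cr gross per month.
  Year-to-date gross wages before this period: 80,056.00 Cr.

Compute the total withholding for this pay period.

Regional Income Tax: taxable = 8,901.00 Cr − 3×500.00 Cr = 7,401.00 Cr
  497.64 Cr + 22.31% × (7,401.00 Cr − 4,400.00 Cr) = 497.64 Cr + 22.31% × 3,001.00 Cr = 1,167.16 Cr
Retirement Security Contribution: YTD 80,056.00 Cr ≥ cap 78,506.00 Cr → 0.00 Cr
Total: 1,167.16 Cr + 0.00 Cr = 1,167.16 Cr

1,167.16 Cr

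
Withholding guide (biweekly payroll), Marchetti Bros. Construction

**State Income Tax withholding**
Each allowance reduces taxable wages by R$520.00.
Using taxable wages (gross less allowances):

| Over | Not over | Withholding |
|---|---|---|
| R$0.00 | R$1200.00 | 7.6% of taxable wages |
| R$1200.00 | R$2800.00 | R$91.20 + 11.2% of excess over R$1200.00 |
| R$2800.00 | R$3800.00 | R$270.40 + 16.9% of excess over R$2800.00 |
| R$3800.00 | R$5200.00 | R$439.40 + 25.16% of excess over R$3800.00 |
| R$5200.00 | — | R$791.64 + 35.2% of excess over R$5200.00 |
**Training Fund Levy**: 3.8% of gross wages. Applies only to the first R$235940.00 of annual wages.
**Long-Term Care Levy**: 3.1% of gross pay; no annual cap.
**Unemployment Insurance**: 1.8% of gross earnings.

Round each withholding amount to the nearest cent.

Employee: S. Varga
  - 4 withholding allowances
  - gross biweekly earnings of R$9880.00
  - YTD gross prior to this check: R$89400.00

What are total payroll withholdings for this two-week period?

State Income Tax: taxable = R$9880.00 − 4×R$520.00 = R$7800.00
  R$791.64 + 35.2% × (R$7800.00 − R$5200.00) = R$791.64 + 35.2% × R$2600.00 = R$1706.84
Training Fund Levy: 3.8% × R$9880.00 = R$375.44
Long-Term Care Levy: 3.1% × R$9880.00 = R$306.28
Unemployment Insurance: 1.8% × R$9880.00 = R$177.84
Total: R$1706.84 + R$375.44 + R$306.28 + R$177.84 = R$2566.40

R$2566.40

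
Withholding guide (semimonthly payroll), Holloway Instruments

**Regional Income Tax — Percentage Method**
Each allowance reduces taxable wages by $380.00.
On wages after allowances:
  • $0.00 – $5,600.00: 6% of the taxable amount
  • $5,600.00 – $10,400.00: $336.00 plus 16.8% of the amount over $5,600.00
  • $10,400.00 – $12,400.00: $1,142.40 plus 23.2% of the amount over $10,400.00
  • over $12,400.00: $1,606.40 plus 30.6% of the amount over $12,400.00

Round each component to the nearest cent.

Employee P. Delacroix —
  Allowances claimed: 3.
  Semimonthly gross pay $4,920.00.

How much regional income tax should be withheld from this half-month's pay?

Regional Income Tax: taxable = $4,920.00 − 3×$380.00 = $3,780.00
  6% × $3,780.00 = $226.80

$226.80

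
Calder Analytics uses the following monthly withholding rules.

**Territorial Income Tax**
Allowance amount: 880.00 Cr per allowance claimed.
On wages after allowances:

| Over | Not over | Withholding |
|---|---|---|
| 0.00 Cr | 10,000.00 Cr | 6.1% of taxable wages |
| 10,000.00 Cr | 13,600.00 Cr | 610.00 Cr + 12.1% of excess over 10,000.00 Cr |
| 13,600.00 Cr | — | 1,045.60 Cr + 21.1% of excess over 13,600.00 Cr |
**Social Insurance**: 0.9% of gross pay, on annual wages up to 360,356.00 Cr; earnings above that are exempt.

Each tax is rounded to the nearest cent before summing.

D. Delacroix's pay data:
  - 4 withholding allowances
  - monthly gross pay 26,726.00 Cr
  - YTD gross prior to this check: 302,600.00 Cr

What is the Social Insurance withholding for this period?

Social Insurance: 0.9% × 26,726.00 Cr = 240.53 Cr

240.53 Cr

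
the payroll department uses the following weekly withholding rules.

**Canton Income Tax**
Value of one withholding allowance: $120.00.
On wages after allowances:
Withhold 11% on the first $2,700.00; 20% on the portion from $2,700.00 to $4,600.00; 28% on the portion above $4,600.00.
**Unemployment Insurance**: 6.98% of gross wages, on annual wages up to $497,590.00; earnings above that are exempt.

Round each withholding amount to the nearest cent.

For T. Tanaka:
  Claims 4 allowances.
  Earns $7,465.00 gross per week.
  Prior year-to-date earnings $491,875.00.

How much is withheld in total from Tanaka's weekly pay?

$1,743.71

Canton Income Tax: taxable = $7,465.00 − 4×$120.00 = $6,985.00
  $677.00 + 28% × ($6,985.00 − $4,600.00) = $677.00 + 28% × $2,385.00 = $1,344.80
Unemployment Insurance: cap $497,590.00 − YTD $491,875.00 = $5,715.00 subject; 6.98% × $5,715.00 = $398.91
Total: $1,344.80 + $398.91 = $1,743.71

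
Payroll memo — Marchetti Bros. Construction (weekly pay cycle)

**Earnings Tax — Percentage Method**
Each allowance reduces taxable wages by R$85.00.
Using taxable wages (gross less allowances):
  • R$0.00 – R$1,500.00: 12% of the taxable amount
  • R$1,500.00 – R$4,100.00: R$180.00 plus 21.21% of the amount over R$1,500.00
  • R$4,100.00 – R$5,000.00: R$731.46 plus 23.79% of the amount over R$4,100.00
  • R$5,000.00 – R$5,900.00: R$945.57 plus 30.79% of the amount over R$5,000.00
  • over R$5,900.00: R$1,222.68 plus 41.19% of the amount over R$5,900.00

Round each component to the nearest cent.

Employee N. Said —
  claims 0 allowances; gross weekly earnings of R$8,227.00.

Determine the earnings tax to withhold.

R$2,181.17

Earnings Tax: taxable = R$8,227.00
  R$1,222.68 + 41.19% × (R$8,227.00 − R$5,900.00) = R$1,222.68 + 41.19% × R$2,327.00 = R$2,181.17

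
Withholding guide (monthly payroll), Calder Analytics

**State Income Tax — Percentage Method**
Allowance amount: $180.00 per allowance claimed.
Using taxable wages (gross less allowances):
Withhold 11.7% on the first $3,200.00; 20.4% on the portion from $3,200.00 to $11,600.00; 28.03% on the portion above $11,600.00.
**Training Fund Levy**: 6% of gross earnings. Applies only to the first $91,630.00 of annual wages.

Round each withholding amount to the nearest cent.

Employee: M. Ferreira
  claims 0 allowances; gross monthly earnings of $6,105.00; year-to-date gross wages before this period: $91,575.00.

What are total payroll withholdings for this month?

$970.32

State Income Tax: taxable = $6,105.00
  $374.40 + 20.4% × ($6,105.00 − $3,200.00) = $374.40 + 20.4% × $2,905.00 = $967.02
Training Fund Levy: cap $91,630.00 − YTD $91,575.00 = $55.00 subject; 6% × $55.00 = $3.30
Total: $967.02 + $3.30 = $970.32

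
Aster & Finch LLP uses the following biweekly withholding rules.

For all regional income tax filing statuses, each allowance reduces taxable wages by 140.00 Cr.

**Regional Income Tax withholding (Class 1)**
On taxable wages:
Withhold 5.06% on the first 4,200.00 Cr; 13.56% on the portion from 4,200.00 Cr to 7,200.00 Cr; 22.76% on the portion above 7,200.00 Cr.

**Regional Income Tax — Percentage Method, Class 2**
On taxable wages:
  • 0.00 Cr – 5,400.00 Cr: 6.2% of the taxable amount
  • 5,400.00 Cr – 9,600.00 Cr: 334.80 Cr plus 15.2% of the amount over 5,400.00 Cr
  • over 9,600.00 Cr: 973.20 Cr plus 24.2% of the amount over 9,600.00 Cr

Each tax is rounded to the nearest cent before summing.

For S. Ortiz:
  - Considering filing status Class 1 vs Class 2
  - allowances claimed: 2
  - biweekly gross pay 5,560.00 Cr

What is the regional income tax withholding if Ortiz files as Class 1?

358.97 Cr

Regional Income Tax (Class 1): taxable = 5,560.00 Cr − 2×140.00 Cr = 5,280.00 Cr
  212.52 Cr + 13.56% × (5,280.00 Cr − 4,200.00 Cr) = 212.52 Cr + 13.56% × 1,080.00 Cr = 358.97 Cr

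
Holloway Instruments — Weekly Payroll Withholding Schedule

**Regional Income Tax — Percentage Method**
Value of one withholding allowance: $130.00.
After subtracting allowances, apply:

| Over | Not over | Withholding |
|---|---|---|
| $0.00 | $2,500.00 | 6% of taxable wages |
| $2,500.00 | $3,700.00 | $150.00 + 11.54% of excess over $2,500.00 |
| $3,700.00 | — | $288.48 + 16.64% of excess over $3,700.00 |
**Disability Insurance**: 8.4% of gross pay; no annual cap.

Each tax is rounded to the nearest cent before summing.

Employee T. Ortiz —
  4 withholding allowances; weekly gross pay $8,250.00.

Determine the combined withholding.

Regional Income Tax: taxable = $8,250.00 − 4×$130.00 = $7,730.00
  $288.48 + 16.64% × ($7,730.00 − $3,700.00) = $288.48 + 16.64% × $4,030.00 = $959.07
Disability Insurance: 8.4% × $8,250.00 = $693.00
Total: $959.07 + $693.00 = $1,652.07

$1,652.07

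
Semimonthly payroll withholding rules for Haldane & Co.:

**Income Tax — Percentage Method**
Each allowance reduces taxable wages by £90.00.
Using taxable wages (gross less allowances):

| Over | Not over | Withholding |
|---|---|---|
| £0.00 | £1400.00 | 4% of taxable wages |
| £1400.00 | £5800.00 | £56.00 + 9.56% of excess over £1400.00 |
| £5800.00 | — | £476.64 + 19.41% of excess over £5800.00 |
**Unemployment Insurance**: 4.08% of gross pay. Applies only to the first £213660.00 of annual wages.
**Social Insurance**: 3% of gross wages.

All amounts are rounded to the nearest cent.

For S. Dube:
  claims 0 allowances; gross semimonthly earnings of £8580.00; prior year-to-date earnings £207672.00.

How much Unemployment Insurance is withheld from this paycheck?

Unemployment Insurance: cap £213660.00 − YTD £207672.00 = £5988.00 subject; 4.08% × £5988.00 = £244.31

£244.31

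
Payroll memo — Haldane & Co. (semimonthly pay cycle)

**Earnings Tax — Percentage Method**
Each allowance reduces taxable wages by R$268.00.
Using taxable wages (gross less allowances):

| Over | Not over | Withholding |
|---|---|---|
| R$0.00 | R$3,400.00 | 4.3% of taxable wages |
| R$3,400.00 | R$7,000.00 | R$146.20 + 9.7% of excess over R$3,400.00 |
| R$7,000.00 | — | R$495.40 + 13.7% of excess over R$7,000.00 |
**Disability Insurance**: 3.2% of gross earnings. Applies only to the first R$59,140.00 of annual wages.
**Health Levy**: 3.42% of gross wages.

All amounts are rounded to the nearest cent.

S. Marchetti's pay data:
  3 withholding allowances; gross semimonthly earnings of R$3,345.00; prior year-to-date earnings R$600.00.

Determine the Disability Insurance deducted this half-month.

Disability Insurance: 3.2% × R$3,345.00 = R$107.04

R$107.04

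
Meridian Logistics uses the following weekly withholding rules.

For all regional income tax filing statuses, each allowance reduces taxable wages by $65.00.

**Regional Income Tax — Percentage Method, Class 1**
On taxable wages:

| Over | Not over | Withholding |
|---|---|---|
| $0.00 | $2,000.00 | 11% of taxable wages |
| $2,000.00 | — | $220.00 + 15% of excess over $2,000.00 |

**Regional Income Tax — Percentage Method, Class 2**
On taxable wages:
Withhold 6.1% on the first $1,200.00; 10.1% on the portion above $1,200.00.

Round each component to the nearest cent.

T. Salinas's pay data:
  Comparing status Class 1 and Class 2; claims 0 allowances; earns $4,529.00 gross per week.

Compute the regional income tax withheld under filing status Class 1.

$599.35

Regional Income Tax (Class 1): taxable = $4,529.00
  $220.00 + 15% × ($4,529.00 − $2,000.00) = $220.00 + 15% × $2,529.00 = $599.35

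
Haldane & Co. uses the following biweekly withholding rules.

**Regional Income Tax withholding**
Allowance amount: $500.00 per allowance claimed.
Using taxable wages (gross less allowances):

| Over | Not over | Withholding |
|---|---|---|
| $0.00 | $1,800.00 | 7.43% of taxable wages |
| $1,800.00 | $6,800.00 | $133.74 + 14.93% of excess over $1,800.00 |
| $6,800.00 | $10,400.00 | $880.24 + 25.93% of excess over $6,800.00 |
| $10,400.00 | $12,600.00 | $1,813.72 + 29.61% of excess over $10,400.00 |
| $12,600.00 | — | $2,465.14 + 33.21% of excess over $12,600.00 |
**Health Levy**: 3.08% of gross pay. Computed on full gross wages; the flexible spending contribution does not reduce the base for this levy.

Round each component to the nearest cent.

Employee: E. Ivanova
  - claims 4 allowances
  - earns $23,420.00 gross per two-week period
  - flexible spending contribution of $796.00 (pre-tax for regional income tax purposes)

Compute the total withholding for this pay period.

Regional Income Tax: taxable = $23,420.00 − $796.00 − 4×$500.00 = $20,624.00
  $2,465.14 + 33.21% × ($20,624.00 − $12,600.00) = $2,465.14 + 33.21% × $8,024.00 = $5,129.91
Health Levy: 3.08% × $23,420.00 = $721.34
Total: $5,129.91 + $721.34 = $5,851.25

$5,851.25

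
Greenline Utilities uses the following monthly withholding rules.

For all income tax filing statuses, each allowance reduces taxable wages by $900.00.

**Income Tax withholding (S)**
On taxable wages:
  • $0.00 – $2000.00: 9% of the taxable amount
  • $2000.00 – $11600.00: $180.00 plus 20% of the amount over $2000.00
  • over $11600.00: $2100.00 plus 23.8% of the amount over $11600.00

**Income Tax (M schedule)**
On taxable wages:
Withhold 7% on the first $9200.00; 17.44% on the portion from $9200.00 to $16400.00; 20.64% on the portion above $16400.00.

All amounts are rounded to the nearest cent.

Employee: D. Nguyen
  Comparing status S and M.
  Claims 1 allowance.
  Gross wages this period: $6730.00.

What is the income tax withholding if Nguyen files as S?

Income Tax (S): taxable = $6730.00 − 1×$900.00 = $5830.00
  $180.00 + 20% × ($5830.00 − $2000.00) = $180.00 + 20% × $3830.00 = $946.00

$946.00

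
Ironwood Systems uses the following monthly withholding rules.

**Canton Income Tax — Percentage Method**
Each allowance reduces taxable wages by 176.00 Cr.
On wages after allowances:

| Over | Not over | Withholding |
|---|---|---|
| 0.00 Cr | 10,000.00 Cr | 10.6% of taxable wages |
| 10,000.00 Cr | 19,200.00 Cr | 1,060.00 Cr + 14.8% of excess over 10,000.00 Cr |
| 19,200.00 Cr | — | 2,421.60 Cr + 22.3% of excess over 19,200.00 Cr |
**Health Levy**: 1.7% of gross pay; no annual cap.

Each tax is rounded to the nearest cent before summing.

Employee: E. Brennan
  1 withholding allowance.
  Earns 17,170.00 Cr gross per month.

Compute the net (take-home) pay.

14,783.00 Cr

Canton Income Tax: taxable = 17,170.00 Cr − 1×176.00 Cr = 16,994.00 Cr
  1,060.00 Cr + 14.8% × (16,994.00 Cr − 10,000.00 Cr) = 1,060.00 Cr + 14.8% × 6,994.00 Cr = 2,095.11 Cr
Health Levy: 1.7% × 17,170.00 Cr = 291.89 Cr
Total withheld: 2,095.11 Cr + 291.89 Cr = 2,387.00 Cr
Net pay: 17,170.00 Cr − 2,387.00 Cr = 14,783.00 Cr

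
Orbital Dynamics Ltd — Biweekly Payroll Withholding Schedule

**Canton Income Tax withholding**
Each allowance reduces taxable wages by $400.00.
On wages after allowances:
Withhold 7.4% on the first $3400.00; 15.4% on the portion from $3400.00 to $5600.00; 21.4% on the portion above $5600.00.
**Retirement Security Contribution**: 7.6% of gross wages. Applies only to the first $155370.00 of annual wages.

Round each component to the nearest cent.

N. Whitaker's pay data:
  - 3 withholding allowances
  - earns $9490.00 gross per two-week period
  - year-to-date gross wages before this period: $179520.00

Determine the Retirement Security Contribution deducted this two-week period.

$0.00

Retirement Security Contribution: YTD $179520.00 ≥ cap $155370.00 → $0.00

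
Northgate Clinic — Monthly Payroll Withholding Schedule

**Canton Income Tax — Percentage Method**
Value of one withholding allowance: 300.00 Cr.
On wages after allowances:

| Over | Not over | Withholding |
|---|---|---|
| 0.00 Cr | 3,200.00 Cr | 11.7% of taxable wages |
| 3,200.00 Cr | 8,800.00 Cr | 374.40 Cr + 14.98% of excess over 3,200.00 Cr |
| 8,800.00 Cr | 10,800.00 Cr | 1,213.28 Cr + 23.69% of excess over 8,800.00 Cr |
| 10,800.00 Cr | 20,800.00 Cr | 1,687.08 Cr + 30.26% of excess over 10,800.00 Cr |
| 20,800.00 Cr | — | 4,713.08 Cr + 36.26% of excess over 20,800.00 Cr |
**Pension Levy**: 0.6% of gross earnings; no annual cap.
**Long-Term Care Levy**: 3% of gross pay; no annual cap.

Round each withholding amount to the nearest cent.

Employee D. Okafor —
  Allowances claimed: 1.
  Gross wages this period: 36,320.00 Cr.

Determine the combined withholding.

11,539.37 Cr

Canton Income Tax: taxable = 36,320.00 Cr − 1×300.00 Cr = 36,020.00 Cr
  4,713.08 Cr + 36.26% × (36,020.00 Cr − 20,800.00 Cr) = 4,713.08 Cr + 36.26% × 15,220.00 Cr = 10,231.85 Cr
Pension Levy: 0.6% × 36,320.00 Cr = 217.92 Cr
Long-Term Care Levy: 3% × 36,320.00 Cr = 1,089.60 Cr
Total: 10,231.85 Cr + 217.92 Cr + 1,089.60 Cr = 11,539.37 Cr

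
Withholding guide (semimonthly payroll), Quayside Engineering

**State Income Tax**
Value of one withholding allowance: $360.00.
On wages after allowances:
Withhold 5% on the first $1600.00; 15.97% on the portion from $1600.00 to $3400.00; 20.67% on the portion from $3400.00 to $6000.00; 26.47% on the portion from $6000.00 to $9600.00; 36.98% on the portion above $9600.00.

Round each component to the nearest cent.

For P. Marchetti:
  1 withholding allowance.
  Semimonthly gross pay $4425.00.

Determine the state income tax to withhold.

State Income Tax: taxable = $4425.00 − 1×$360.00 = $4065.00
  $367.46 + 20.67% × ($4065.00 − $3400.00) = $367.46 + 20.67% × $665.00 = $504.92

$504.92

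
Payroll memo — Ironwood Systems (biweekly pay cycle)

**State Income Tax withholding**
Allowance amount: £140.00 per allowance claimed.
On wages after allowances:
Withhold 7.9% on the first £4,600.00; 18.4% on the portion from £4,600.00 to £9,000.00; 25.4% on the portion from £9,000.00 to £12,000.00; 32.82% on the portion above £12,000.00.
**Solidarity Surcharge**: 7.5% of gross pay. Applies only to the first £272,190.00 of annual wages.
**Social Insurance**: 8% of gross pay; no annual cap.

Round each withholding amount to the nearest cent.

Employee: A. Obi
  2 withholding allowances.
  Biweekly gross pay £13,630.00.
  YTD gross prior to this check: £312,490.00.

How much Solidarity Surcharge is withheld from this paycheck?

£0.00

Solidarity Surcharge: YTD £312,490.00 ≥ cap £272,190.00 → £0.00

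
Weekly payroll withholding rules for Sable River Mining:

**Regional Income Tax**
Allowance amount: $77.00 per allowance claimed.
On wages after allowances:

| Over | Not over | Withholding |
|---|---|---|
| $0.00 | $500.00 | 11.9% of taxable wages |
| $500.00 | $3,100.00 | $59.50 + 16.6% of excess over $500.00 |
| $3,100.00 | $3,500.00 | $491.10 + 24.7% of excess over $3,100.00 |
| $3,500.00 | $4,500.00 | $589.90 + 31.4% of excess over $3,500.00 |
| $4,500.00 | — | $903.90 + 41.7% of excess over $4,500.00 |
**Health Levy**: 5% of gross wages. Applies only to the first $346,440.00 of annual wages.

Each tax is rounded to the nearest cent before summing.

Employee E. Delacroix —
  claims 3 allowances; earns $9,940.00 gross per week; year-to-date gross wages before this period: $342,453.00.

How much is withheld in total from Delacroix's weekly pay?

Regional Income Tax: taxable = $9,940.00 − 3×$77.00 = $9,709.00
  $903.90 + 41.7% × ($9,709.00 − $4,500.00) = $903.90 + 41.7% × $5,209.00 = $3,076.05
Health Levy: cap $346,440.00 − YTD $342,453.00 = $3,987.00 subject; 5% × $3,987.00 = $199.35
Total: $3,076.05 + $199.35 = $3,275.40

$3,275.40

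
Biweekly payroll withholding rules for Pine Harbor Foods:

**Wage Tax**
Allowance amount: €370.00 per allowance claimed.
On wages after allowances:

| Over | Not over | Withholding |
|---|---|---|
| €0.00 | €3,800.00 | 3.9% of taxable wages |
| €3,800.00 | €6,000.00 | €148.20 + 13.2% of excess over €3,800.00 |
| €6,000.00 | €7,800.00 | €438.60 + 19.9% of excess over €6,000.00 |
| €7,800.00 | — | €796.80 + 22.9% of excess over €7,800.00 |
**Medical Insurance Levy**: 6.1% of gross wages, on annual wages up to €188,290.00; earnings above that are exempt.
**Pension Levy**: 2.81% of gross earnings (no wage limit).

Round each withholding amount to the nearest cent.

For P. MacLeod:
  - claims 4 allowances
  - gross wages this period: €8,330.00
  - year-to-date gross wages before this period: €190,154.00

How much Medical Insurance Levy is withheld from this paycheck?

€0.00

Medical Insurance Levy: YTD €190,154.00 ≥ cap €188,290.00 → €0.00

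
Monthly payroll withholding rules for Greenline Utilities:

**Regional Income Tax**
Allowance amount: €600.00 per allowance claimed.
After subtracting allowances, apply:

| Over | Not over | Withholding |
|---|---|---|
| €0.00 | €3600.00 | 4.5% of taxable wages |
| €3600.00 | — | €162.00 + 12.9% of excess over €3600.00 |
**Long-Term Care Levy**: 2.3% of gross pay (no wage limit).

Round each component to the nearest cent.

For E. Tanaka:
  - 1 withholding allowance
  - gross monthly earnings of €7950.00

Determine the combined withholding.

Regional Income Tax: taxable = €7950.00 − 1×€600.00 = €7350.00
  €162.00 + 12.9% × (€7350.00 − €3600.00) = €162.00 + 12.9% × €3750.00 = €645.75
Long-Term Care Levy: 2.3% × €7950.00 = €182.85
Total: €645.75 + €182.85 = €828.60

€828.60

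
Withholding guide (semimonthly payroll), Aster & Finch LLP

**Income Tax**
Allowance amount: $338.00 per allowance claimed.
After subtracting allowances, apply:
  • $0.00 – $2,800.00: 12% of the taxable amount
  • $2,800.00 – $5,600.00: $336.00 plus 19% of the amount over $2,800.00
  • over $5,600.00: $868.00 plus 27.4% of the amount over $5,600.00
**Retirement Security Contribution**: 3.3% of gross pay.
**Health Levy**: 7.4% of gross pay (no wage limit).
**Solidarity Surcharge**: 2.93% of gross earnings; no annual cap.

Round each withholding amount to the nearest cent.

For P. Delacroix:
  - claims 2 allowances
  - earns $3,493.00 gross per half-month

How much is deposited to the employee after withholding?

$2,677.68

Income Tax: taxable = $3,493.00 − 2×$338.00 = $2,817.00
  $336.00 + 19% × ($2,817.00 − $2,800.00) = $336.00 + 19% × $17.00 = $339.23
Retirement Security Contribution: 3.3% × $3,493.00 = $115.27
Health Levy: 7.4% × $3,493.00 = $258.48
Solidarity Surcharge: 2.93% × $3,493.00 = $102.34
Total withheld: $339.23 + $115.27 + $258.48 + $102.34 = $815.32
Net pay: $3,493.00 − $815.32 = $2,677.68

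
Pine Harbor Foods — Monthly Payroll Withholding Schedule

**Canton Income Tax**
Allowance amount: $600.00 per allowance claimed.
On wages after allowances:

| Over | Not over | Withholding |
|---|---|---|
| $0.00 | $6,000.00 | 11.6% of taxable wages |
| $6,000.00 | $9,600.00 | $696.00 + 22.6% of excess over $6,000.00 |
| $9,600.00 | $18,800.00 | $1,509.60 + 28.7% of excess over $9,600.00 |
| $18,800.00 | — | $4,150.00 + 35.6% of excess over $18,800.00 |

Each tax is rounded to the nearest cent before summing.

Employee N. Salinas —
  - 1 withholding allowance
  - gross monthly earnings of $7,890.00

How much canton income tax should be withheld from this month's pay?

$987.54

Canton Income Tax: taxable = $7,890.00 − 1×$600.00 = $7,290.00
  $696.00 + 22.6% × ($7,290.00 − $6,000.00) = $696.00 + 22.6% × $1,290.00 = $987.54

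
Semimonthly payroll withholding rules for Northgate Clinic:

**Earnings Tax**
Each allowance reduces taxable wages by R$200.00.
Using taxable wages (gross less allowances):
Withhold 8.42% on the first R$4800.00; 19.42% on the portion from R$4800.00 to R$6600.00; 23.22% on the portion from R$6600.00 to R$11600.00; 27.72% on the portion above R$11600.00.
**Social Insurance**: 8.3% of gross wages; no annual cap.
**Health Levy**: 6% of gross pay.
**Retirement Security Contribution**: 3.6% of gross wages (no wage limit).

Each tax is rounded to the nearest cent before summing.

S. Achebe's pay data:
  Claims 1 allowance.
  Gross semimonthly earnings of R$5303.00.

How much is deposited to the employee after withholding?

Earnings Tax: taxable = R$5303.00 − 1×R$200.00 = R$5103.00
  R$404.16 + 19.42% × (R$5103.00 − R$4800.00) = R$404.16 + 19.42% × R$303.00 = R$463.00
Social Insurance: 8.3% × R$5303.00 = R$440.15
Health Levy: 6% × R$5303.00 = R$318.18
Retirement Security Contribution: 3.6% × R$5303.00 = R$190.91
Total withheld: R$463.00 + R$440.15 + R$318.18 + R$190.91 = R$1412.24
Net pay: R$5303.00 − R$1412.24 = R$3890.76

R$3890.76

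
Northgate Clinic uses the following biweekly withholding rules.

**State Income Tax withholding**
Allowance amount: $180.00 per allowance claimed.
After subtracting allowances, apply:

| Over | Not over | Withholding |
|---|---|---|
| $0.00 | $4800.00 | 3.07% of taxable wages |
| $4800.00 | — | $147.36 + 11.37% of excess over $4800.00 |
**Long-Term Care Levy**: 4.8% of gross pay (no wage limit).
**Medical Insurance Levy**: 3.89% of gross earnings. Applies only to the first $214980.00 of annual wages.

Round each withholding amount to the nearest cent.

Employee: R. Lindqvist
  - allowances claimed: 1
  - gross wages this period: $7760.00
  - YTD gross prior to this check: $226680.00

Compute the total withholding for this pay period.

State Income Tax: taxable = $7760.00 − 1×$180.00 = $7580.00
  $147.36 + 11.37% × ($7580.00 − $4800.00) = $147.36 + 11.37% × $2780.00 = $463.45
Long-Term Care Levy: 4.8% × $7760.00 = $372.48
Medical Insurance Levy: YTD $226680.00 ≥ cap $214980.00 → $0.00
Total: $463.45 + $372.48 + $0.00 = $835.93

$835.93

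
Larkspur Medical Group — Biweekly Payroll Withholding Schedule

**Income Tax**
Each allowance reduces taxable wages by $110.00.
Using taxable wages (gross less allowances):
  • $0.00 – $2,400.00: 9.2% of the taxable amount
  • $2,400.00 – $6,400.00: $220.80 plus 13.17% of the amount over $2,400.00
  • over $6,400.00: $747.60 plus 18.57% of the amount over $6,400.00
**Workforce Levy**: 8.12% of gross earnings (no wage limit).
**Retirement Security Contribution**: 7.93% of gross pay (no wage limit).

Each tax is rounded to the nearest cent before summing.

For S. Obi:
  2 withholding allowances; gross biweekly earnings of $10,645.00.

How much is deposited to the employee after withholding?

Income Tax: taxable = $10,645.00 − 2×$110.00 = $10,425.00
  $747.60 + 18.57% × ($10,425.00 − $6,400.00) = $747.60 + 18.57% × $4,025.00 = $1,495.04
Workforce Levy: 8.12% × $10,645.00 = $864.37
Retirement Security Contribution: 7.93% × $10,645.00 = $844.15
Total withheld: $1,495.04 + $864.37 + $844.15 = $3,203.56
Net pay: $10,645.00 − $3,203.56 = $7,441.44

$7,441.44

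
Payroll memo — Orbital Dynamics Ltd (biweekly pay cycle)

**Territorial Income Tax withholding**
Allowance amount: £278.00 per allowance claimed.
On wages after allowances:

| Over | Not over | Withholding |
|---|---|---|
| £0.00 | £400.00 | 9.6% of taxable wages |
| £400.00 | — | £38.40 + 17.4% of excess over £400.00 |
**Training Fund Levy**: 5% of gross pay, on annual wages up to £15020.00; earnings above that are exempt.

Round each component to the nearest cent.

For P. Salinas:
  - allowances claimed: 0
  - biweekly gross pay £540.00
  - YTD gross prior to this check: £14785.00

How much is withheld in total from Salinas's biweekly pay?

£74.51

Territorial Income Tax: taxable = £540.00
  £38.40 + 17.4% × (£540.00 − £400.00) = £38.40 + 17.4% × £140.00 = £62.76
Training Fund Levy: cap £15020.00 − YTD £14785.00 = £235.00 subject; 5% × £235.00 = £11.75
Total: £62.76 + £11.75 = £74.51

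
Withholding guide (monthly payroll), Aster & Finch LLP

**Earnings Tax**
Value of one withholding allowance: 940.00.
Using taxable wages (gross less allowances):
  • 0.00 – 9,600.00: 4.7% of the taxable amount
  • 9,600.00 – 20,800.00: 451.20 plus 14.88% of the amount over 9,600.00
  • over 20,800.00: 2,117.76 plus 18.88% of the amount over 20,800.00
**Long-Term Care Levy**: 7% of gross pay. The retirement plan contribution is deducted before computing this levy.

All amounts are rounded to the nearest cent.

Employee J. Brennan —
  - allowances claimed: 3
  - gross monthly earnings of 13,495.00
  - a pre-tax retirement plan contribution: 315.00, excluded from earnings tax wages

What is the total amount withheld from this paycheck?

1,486.89

Earnings Tax: taxable = 13,495.00 − 315.00 − 3×940.00 = 10,360.00
  451.20 + 14.88% × (10,360.00 − 9,600.00) = 451.20 + 14.88% × 760.00 = 564.29
Long-Term Care Levy: 7% × 13,180.00 = 922.60
Total: 564.29 + 922.60 = 1,486.89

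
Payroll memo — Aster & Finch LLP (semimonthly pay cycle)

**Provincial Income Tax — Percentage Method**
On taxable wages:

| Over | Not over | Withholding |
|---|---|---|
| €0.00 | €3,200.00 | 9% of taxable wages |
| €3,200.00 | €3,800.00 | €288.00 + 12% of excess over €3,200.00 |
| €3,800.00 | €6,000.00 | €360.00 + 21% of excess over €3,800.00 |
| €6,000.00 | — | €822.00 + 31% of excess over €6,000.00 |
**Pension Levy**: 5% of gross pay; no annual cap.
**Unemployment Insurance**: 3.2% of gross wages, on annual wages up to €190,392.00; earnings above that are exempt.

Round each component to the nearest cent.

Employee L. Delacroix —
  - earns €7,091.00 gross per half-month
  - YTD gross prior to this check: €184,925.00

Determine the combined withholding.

Provincial Income Tax: taxable = €7,091.00
  €822.00 + 31% × (€7,091.00 − €6,000.00) = €822.00 + 31% × €1,091.00 = €1,160.21
Pension Levy: 5% × €7,091.00 = €354.55
Unemployment Insurance: cap €190,392.00 − YTD €184,925.00 = €5,467.00 subject; 3.2% × €5,467.00 = €174.94
Total: €1,160.21 + €354.55 + €174.94 = €1,689.70

€1,689.70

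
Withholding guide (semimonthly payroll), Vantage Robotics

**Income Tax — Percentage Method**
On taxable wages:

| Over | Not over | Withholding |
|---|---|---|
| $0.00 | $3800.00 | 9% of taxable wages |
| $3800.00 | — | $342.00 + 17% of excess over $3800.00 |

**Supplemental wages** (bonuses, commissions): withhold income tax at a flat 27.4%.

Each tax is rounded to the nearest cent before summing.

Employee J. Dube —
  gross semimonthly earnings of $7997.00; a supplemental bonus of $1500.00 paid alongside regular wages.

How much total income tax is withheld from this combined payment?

$1466.49

Income Tax: taxable = $7997.00
  $342.00 + 17% × ($7997.00 − $3800.00) = $342.00 + 17% × $4197.00 = $1055.49
Supplemental (27.4% flat on bonus): 27.4% × $1500.00 = $411.00
Total income tax: $1055.49 + $411.00 = $1466.49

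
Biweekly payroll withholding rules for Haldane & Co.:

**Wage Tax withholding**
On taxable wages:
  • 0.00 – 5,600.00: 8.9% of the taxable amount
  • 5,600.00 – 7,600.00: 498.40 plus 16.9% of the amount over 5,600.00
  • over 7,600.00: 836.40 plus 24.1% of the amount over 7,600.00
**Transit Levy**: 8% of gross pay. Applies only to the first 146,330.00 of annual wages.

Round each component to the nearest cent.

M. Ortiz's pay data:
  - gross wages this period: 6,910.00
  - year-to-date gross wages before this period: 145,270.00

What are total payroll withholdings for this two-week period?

804.59

Wage Tax: taxable = 6,910.00
  498.40 + 16.9% × (6,910.00 − 5,600.00) = 498.40 + 16.9% × 1,310.00 = 719.79
Transit Levy: cap 146,330.00 − YTD 145,270.00 = 1,060.00 subject; 8% × 1,060.00 = 84.80
Total: 719.79 + 84.80 = 804.59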